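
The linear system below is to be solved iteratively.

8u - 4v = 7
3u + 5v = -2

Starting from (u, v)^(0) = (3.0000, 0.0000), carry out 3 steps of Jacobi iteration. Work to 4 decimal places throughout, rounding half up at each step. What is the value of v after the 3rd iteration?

-0.2650

Iteration 1:
  u = (7 - (-4)·0.0000) / (8) = 0.8750
  v = (-2 - (3)·3.0000) / (5) = -2.2000
Iteration 2:
  u = (7 - (-4)·-2.2000) / (8) = -0.2250
  v = (-2 - (3)·0.8750) / (5) = -0.9250
Iteration 3:
  u = (7 - (-4)·-0.9250) / (8) = 0.4125
  v = (-2 - (3)·-0.2250) / (5) = -0.2650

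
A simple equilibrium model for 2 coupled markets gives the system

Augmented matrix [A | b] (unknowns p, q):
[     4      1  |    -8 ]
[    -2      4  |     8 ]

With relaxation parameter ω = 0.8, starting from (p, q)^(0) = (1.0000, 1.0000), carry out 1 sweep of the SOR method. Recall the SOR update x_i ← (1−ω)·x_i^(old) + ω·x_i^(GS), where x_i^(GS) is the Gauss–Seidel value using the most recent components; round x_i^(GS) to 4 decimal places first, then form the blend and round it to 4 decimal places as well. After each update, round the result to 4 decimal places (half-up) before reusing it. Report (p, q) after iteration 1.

(-1.6000, 1.1600)

Iteration 1:
  p: GS value = (-8 - (1)·1.0000) / (4) = -2.2500;  p ← (1−ω)·1.0000 + ω·-2.2500 = -1.6000
  q: GS value = (8 - (-2)·-1.6000) / (4) = 1.2000;  q ← (1−ω)·1.0000 + ω·1.2000 = 1.1600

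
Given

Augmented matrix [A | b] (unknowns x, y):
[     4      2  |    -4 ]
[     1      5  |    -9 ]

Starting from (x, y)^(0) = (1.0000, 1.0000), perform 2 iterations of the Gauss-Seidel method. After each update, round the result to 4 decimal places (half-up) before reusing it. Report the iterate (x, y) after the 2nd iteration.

Iteration 1:
  x = (-4 - (2)·1.0000) / (4) = -1.5000
  y = (-9 - (1)·-1.5000) / (5) = -1.5000
Iteration 2:
  x = (-4 - (2)·-1.5000) / (4) = -0.2500
  y = (-9 - (1)·-0.2500) / (5) = -1.7500

(-0.2500, -1.7500)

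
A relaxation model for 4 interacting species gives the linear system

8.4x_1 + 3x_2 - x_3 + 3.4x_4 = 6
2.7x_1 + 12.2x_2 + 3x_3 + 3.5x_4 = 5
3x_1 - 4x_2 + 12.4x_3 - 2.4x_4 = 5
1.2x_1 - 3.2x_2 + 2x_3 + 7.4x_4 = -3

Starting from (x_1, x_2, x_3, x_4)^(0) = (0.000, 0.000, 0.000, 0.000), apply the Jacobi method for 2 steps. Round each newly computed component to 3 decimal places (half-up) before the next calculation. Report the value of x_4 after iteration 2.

Iteration 1:
  x_1 = (6 - (3)·0.000 - (-1)·0.000 - (3.4)·0.000) / (8.4) = 0.714
  x_2 = (5 - (2.7)·0.000 - (3)·0.000 - (3.5)·0.000) / (12.2) = 0.410
  x_3 = (5 - (3)·0.000 - (-4)·0.000 - (-2.4)·0.000) / (12.4) = 0.403
  x_4 = (-3 - (1.2)·0.000 - (-3.2)·0.000 - (2)·0.000) / (7.4) = -0.405
Iteration 2:
  x_1 = (6 - (3)·0.410 - (-1)·0.403 - (3.4)·-0.405) / (8.4) = 0.780
  x_2 = (5 - (2.7)·0.714 - (3)·0.403 - (3.5)·-0.405) / (12.2) = 0.269
  x_3 = (5 - (3)·0.714 - (-4)·0.410 - (-2.4)·-0.405) / (12.4) = 0.284
  x_4 = (-3 - (1.2)·0.714 - (-3.2)·0.410 - (2)·0.403) / (7.4) = -0.453

-0.453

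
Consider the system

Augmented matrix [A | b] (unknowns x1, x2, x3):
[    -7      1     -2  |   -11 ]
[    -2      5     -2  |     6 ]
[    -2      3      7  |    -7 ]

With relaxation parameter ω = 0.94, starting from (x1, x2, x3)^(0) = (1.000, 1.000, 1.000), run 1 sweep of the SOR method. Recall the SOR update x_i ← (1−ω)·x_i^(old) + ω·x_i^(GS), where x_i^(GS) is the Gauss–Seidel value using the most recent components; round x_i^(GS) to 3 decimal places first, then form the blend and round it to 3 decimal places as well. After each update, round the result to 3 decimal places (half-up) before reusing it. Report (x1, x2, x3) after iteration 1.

(1.403, 2.091, -1.345)

Iteration 1:
  x1: GS value = (-11 - (1)·1.000 - (-2)·1.000) / (-7) = 1.429;  x1 ← (1−ω)·1.000 + ω·1.429 = 1.403
  x2: GS value = (6 - (-2)·1.403 - (-2)·1.000) / (5) = 2.161;  x2 ← (1−ω)·1.000 + ω·2.161 = 2.091
  x3: GS value = (-7 - (-2)·1.403 - (3)·2.091) / (7) = -1.495;  x3 ← (1−ω)·1.000 + ω·-1.495 = -1.345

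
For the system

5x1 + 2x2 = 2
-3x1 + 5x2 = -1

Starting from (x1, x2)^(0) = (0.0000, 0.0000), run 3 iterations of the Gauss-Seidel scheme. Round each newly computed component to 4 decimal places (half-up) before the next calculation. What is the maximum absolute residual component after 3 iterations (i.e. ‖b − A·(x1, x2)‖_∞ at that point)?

0.0044

Iteration 1:
  x1 = (2 - (2)·0.0000) / (5) = 0.4000
  x2 = (-1 - (-3)·0.4000) / (5) = 0.0400
Iteration 2:
  x1 = (2 - (2)·0.0400) / (5) = 0.3840
  x2 = (-1 - (-3)·0.3840) / (5) = 0.0304
Iteration 3:
  x1 = (2 - (2)·0.0304) / (5) = 0.3878
  x2 = (-1 - (-3)·0.3878) / (5) = 0.0327
Residual b − A·x = (-0.0044, -0.0001); ∞-norm = 0.0044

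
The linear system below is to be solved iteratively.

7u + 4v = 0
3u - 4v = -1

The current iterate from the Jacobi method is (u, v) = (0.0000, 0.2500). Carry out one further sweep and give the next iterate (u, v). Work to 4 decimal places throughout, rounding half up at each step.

One sweep:
  u = (0 - (4)·0.2500) / (7) = -0.1429
  v = (-1 - (3)·0.0000) / (-4) = 0.2500

(-0.1429, 0.2500)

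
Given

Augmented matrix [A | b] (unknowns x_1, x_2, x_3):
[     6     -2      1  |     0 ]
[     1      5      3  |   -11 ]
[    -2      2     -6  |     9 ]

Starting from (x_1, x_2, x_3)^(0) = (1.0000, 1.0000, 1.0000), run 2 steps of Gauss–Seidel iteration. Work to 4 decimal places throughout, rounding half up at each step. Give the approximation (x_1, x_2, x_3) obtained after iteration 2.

Iteration 1:
  x_1 = (0 - (-2)·1.0000 - (1)·1.0000) / (6) = 0.1667
  x_2 = (-11 - (1)·0.1667 - (3)·1.0000) / (5) = -2.8333
  x_3 = (9 - (-2)·0.1667 - (2)·-2.8333) / (-6) = -2.5000
Iteration 2:
  x_1 = (0 - (-2)·-2.8333 - (1)·-2.5000) / (6) = -0.5278
  x_2 = (-11 - (1)·-0.5278 - (3)·-2.5000) / (5) = -0.5944
  x_3 = (9 - (-2)·-0.5278 - (2)·-0.5944) / (-6) = -1.5222

(-0.5278, -0.5944, -1.5222)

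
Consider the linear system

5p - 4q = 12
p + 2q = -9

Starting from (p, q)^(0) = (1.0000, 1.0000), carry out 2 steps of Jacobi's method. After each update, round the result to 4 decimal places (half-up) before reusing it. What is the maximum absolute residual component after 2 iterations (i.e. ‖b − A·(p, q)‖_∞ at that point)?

4.8000

Iteration 1:
  p = (12 - (-4)·1.0000) / (5) = 3.2000
  q = (-9 - (1)·1.0000) / (2) = -5.0000
Iteration 2:
  p = (12 - (-4)·-5.0000) / (5) = -1.6000
  q = (-9 - (1)·3.2000) / (2) = -6.1000
Residual b − A·x = (-4.4000, 4.8000); ∞-norm = 4.8000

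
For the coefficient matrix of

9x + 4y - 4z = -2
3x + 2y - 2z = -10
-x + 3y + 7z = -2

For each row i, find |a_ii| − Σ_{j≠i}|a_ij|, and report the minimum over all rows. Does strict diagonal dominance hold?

-3

row 1: |9| − (4+4) = 1
row 2: |2| − (3+2) = -3
row 3: |7| − (1+3) = 3
minimum over rows = -3 → not strictly diagonally dominant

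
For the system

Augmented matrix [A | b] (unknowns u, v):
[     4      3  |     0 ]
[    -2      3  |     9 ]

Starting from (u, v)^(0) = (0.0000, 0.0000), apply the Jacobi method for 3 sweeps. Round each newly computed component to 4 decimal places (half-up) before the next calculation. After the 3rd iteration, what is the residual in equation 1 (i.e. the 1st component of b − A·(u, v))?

4.5000

Iteration 1:
  u = (0 - (3)·0.0000) / (4) = 0.0000
  v = (9 - (-2)·0.0000) / (3) = 3.0000
Iteration 2:
  u = (0 - (3)·3.0000) / (4) = -2.2500
  v = (9 - (-2)·0.0000) / (3) = 3.0000
Iteration 3:
  u = (0 - (3)·3.0000) / (4) = -2.2500
  v = (9 - (-2)·-2.2500) / (3) = 1.5000
Residual b − A·x = (4.5000, 0.0000)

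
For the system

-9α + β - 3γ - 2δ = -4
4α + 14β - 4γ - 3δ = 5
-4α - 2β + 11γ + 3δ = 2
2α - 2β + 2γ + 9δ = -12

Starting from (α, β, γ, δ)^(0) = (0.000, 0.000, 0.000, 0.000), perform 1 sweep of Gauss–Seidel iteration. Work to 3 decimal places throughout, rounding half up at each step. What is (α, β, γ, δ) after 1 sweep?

Iteration 1:
  α = (-4 - (1)·0.000 - (-3)·0.000 - (-2)·0.000) / (-9) = 0.444
  β = (5 - (4)·0.444 - (-4)·0.000 - (-3)·0.000) / (14) = 0.230
  γ = (2 - (-4)·0.444 - (-2)·0.230 - (3)·0.000) / (11) = 0.385
  δ = (-12 - (2)·0.444 - (-2)·0.230 - (2)·0.385) / (9) = -1.466

(0.444, 0.230, 0.385, -1.466)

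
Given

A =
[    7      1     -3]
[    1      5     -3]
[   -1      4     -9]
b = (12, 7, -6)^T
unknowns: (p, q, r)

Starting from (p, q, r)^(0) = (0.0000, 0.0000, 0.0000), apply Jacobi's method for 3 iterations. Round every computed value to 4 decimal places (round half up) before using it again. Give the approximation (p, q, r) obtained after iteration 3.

Iteration 1:
  p = (12 - (1)·0.0000 - (-3)·0.0000) / (7) = 1.7143
  q = (7 - (1)·0.0000 - (-3)·0.0000) / (5) = 1.4000
  r = (-6 - (-1)·0.0000 - (4)·0.0000) / (-9) = 0.6667
Iteration 2:
  p = (12 - (1)·1.4000 - (-3)·0.6667) / (7) = 1.8000
  q = (7 - (1)·1.7143 - (-3)·0.6667) / (5) = 1.4572
  r = (-6 - (-1)·1.7143 - (4)·1.4000) / (-9) = 1.0984
Iteration 3:
  p = (12 - (1)·1.4572 - (-3)·1.0984) / (7) = 1.9769
  q = (7 - (1)·1.8000 - (-3)·1.0984) / (5) = 1.6990
  r = (-6 - (-1)·1.8000 - (4)·1.4572) / (-9) = 1.1143

(1.9769, 1.6990, 1.1143)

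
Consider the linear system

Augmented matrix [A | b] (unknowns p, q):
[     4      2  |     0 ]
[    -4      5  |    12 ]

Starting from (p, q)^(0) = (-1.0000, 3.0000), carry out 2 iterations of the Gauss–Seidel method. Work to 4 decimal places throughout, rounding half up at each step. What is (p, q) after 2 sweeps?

(-0.6000, 1.9200)

Iteration 1:
  p = (0 - (2)·3.0000) / (4) = -1.5000
  q = (12 - (-4)·-1.5000) / (5) = 1.2000
Iteration 2:
  p = (0 - (2)·1.2000) / (4) = -0.6000
  q = (12 - (-4)·-0.6000) / (5) = 1.9200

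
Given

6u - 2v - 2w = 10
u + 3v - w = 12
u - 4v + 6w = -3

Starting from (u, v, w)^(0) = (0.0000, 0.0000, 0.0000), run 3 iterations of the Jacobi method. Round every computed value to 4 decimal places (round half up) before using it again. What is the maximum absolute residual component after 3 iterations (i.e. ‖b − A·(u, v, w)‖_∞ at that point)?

1.2315

Iteration 1:
  u = (10 - (-2)·0.0000 - (-2)·0.0000) / (6) = 1.6667
  v = (12 - (1)·0.0000 - (-1)·0.0000) / (3) = 4.0000
  w = (-3 - (1)·0.0000 - (-4)·0.0000) / (6) = -0.5000
Iteration 2:
  u = (10 - (-2)·4.0000 - (-2)·-0.5000) / (6) = 2.8333
  v = (12 - (1)·1.6667 - (-1)·-0.5000) / (3) = 3.2778
  w = (-3 - (1)·1.6667 - (-4)·4.0000) / (6) = 1.8889
Iteration 3:
  u = (10 - (-2)·3.2778 - (-2)·1.8889) / (6) = 3.3889
  v = (12 - (1)·2.8333 - (-1)·1.8889) / (3) = 3.6852
  w = (-3 - (1)·2.8333 - (-4)·3.2778) / (6) = 1.2130
Residual b − A·x = (-0.5370, -1.2315, 1.0739); ∞-norm = 1.2315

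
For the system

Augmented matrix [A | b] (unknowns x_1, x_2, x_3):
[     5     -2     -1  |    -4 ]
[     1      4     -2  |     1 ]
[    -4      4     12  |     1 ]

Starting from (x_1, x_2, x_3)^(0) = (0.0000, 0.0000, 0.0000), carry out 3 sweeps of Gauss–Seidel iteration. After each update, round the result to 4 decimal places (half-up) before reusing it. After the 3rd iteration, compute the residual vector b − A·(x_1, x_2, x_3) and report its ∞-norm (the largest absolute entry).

Iteration 1:
  x_1 = (-4 - (-2)·0.0000 - (-1)·0.0000) / (5) = -0.8000
  x_2 = (1 - (1)·-0.8000 - (-2)·0.0000) / (4) = 0.4500
  x_3 = (1 - (-4)·-0.8000 - (4)·0.4500) / (12) = -0.3333
Iteration 2:
  x_1 = (-4 - (-2)·0.4500 - (-1)·-0.3333) / (5) = -0.6867
  x_2 = (1 - (1)·-0.6867 - (-2)·-0.3333) / (4) = 0.2550
  x_3 = (1 - (-4)·-0.6867 - (4)·0.2550) / (12) = -0.2306
Iteration 3:
  x_1 = (-4 - (-2)·0.2550 - (-1)·-0.2306) / (5) = -0.7441
  x_2 = (1 - (1)·-0.7441 - (-2)·-0.2306) / (4) = 0.3207
  x_3 = (1 - (-4)·-0.7441 - (4)·0.3207) / (12) = -0.2716
Residual b − A·x = (0.0903, -0.0819, 0.0000); ∞-norm = 0.0903

0.0903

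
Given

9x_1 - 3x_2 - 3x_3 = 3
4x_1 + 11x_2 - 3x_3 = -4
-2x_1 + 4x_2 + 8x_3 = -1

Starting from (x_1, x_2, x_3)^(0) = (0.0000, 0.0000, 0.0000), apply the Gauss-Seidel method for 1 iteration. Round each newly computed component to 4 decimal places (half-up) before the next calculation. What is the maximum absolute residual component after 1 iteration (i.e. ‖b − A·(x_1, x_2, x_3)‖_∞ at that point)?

Iteration 1:
  x_1 = (3 - (-3)·0.0000 - (-3)·0.0000) / (9) = 0.3333
  x_2 = (-4 - (4)·0.3333 - (-3)·0.0000) / (11) = -0.4848
  x_3 = (-1 - (-2)·0.3333 - (4)·-0.4848) / (8) = 0.2007
Residual b − A·x = (-0.8520, 0.6017, 0.0002); ∞-norm = 0.8520

0.8520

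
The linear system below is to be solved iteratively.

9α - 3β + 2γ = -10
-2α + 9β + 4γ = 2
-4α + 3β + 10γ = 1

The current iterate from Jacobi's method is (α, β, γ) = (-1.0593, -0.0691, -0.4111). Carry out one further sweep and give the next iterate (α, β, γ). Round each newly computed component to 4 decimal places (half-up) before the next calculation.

(-1.0428, 0.1695, -0.3030)

One sweep:
  α = (-10 - (-3)·-0.0691 - (2)·-0.4111) / (9) = -1.0428
  β = (2 - (-2)·-1.0593 - (4)·-0.4111) / (9) = 0.1695
  γ = (1 - (-4)·-1.0593 - (3)·-0.0691) / (10) = -0.3030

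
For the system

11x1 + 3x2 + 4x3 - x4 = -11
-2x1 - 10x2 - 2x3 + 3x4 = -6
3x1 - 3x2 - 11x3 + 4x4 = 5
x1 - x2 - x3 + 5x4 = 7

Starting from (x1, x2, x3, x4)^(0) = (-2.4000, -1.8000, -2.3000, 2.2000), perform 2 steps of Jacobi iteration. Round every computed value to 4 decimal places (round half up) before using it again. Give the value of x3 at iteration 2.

Iteration 1:
  x1 = (-11 - (3)·-1.8000 - (4)·-2.3000 - (-1)·2.2000) / (11) = 0.5273
  x2 = (-6 - (-2)·-2.4000 - (-2)·-2.3000 - (3)·2.2000) / (-10) = 2.2000
  x3 = (5 - (3)·-2.4000 - (-3)·-1.8000 - (4)·2.2000) / (-11) = 0.1818
  x4 = (7 - (1)·-2.4000 - (-1)·-1.8000 - (-1)·-2.3000) / (5) = 1.0600
Iteration 2:
  x1 = (-11 - (3)·2.2000 - (4)·0.1818 - (-1)·1.0600) / (11) = -1.5697
  x2 = (-6 - (-2)·0.5273 - (-2)·0.1818 - (3)·1.0600) / (-10) = 0.7762
  x3 = (5 - (3)·0.5273 - (-3)·2.2000 - (4)·1.0600) / (-11) = -0.5253
  x4 = (7 - (1)·0.5273 - (-1)·2.2000 - (-1)·0.1818) / (5) = 1.7709

-0.5253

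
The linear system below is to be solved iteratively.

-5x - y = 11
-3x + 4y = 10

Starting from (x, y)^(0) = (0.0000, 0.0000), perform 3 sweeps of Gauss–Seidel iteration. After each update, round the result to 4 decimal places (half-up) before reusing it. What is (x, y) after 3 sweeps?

Iteration 1:
  x = (11 - (-1)·0.0000) / (-5) = -2.2000
  y = (10 - (-3)·-2.2000) / (4) = 0.8500
Iteration 2:
  x = (11 - (-1)·0.8500) / (-5) = -2.3700
  y = (10 - (-3)·-2.3700) / (4) = 0.7225
Iteration 3:
  x = (11 - (-1)·0.7225) / (-5) = -2.3445
  y = (10 - (-3)·-2.3445) / (4) = 0.7416

(-2.3445, 0.7416)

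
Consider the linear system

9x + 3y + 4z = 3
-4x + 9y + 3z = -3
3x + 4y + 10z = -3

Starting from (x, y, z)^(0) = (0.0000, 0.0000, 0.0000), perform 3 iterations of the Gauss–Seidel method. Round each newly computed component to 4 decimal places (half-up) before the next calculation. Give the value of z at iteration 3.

-0.4853

Iteration 1:
  x = (3 - (3)·0.0000 - (4)·0.0000) / (9) = 0.3333
  y = (-3 - (-4)·0.3333 - (3)·0.0000) / (9) = -0.1852
  z = (-3 - (3)·0.3333 - (4)·-0.1852) / (10) = -0.3259
Iteration 2:
  x = (3 - (3)·-0.1852 - (4)·-0.3259) / (9) = 0.5399
  y = (-3 - (-4)·0.5399 - (3)·-0.3259) / (9) = 0.0153
  z = (-3 - (3)·0.5399 - (4)·0.0153) / (10) = -0.4681
Iteration 3:
  x = (3 - (3)·0.0153 - (4)·-0.4681) / (9) = 0.5363
  y = (-3 - (-4)·0.5363 - (3)·-0.4681) / (9) = 0.0611
  z = (-3 - (3)·0.5363 - (4)·0.0611) / (10) = -0.4853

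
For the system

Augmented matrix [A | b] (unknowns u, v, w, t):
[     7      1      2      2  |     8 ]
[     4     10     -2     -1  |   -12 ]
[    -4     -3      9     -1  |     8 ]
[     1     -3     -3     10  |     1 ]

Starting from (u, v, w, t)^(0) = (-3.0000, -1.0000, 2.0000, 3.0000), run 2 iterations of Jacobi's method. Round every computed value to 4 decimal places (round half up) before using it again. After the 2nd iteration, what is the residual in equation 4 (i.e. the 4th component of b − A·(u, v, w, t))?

Iteration 1:
  u = (8 - (1)·-1.0000 - (2)·2.0000 - (2)·3.0000) / (7) = -0.1429
  v = (-12 - (4)·-3.0000 - (-2)·2.0000 - (-1)·3.0000) / (10) = 0.7000
  w = (8 - (-4)·-3.0000 - (-3)·-1.0000 - (-1)·3.0000) / (9) = -0.4444
  t = (1 - (1)·-3.0000 - (-3)·-1.0000 - (-3)·2.0000) / (10) = 0.7000
Iteration 2:
  u = (8 - (1)·0.7000 - (2)·-0.4444 - (2)·0.7000) / (7) = 0.9698
  v = (-12 - (4)·-0.1429 - (-2)·-0.4444 - (-1)·0.7000) / (10) = -1.1617
  w = (8 - (-4)·-0.1429 - (-3)·0.7000 - (-1)·0.7000) / (9) = 1.1365
  t = (1 - (1)·-0.1429 - (-3)·0.7000 - (-3)·-0.4444) / (10) = 0.1910
Residual b − A·x = (-0.2819, -1.7982, -1.6434, -1.9554)

-1.9554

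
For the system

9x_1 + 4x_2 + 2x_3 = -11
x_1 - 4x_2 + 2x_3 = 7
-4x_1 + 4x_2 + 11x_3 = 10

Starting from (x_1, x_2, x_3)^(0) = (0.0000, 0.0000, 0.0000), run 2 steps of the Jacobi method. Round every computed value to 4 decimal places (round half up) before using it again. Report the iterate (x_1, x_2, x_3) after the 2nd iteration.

(-0.6465, -1.6010, 1.1010)

Iteration 1:
  x_1 = (-11 - (4)·0.0000 - (2)·0.0000) / (9) = -1.2222
  x_2 = (7 - (1)·0.0000 - (2)·0.0000) / (-4) = -1.7500
  x_3 = (10 - (-4)·0.0000 - (4)·0.0000) / (11) = 0.9091
Iteration 2:
  x_1 = (-11 - (4)·-1.7500 - (2)·0.9091) / (9) = -0.6465
  x_2 = (7 - (1)·-1.2222 - (2)·0.9091) / (-4) = -1.6010
  x_3 = (10 - (-4)·-1.2222 - (4)·-1.7500) / (11) = 1.1010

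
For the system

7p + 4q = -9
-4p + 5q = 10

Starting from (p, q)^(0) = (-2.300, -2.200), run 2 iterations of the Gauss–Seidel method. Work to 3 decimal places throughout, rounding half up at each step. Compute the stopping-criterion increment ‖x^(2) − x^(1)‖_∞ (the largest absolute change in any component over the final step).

Iteration 1:
  p = (-9 - (4)·-2.200) / (7) = -0.029
  q = (10 - (-4)·-0.029) / (5) = 1.977
Iteration 2:
  p = (-9 - (4)·1.977) / (7) = -2.415
  q = (10 - (-4)·-2.415) / (5) = 0.068
Change: (-2.386, -1.909) → max |·| = 2.386

2.386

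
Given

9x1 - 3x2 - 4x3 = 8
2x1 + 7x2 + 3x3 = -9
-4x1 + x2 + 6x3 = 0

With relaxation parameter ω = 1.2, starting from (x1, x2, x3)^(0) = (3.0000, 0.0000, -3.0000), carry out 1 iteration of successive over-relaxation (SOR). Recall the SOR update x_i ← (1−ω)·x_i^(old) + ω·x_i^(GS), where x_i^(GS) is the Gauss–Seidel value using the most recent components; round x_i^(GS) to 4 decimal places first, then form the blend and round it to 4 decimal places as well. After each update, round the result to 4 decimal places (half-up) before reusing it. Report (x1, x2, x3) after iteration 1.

Iteration 1:
  x1: GS value = (8 - (-3)·0.0000 - (-4)·-3.0000) / (9) = -0.4444;  x1 ← (1−ω)·3.0000 + ω·-0.4444 = -1.1333
  x2: GS value = (-9 - (2)·-1.1333 - (3)·-3.0000) / (7) = 0.3238;  x2 ← (1−ω)·0.0000 + ω·0.3238 = 0.3886
  x3: GS value = (0 - (-4)·-1.1333 - (1)·0.3886) / (6) = -0.8203;  x3 ← (1−ω)·-3.0000 + ω·-0.8203 = -0.3844

(-1.1333, 0.3886, -0.3844)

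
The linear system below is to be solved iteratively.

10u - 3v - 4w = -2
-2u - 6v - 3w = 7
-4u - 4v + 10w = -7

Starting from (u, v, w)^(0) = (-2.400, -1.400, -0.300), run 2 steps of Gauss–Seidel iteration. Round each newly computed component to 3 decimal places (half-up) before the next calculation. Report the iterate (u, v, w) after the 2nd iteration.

(-0.953, -0.197, -1.160)

Iteration 1:
  u = (-2 - (-3)·-1.400 - (-4)·-0.300) / (10) = -0.740
  v = (7 - (-2)·-0.740 - (-3)·-0.300) / (-6) = -0.770
  w = (-7 - (-4)·-0.740 - (-4)·-0.770) / (10) = -1.304
Iteration 2:
  u = (-2 - (-3)·-0.770 - (-4)·-1.304) / (10) = -0.953
  v = (7 - (-2)·-0.953 - (-3)·-1.304) / (-6) = -0.197
  w = (-7 - (-4)·-0.953 - (-4)·-0.197) / (10) = -1.160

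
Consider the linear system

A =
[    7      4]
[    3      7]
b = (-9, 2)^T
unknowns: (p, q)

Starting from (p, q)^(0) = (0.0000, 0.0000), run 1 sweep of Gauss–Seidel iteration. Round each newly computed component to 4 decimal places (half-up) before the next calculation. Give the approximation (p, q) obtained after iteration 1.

Iteration 1:
  p = (-9 - (4)·0.0000) / (7) = -1.2857
  q = (2 - (3)·-1.2857) / (7) = 0.8367

(-1.2857, 0.8367)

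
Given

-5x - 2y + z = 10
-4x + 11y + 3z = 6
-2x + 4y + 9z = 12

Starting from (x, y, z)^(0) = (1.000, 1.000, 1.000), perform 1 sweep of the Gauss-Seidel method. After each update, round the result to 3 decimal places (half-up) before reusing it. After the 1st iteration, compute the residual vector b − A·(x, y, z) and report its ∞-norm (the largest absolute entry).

Iteration 1:
  x = (10 - (-2)·1.000 - (1)·1.000) / (-5) = -2.200
  y = (6 - (-4)·-2.200 - (3)·1.000) / (11) = -0.527
  z = (12 - (-2)·-2.200 - (4)·-0.527) / (9) = 1.079
Residual b − A·x = (-3.133, -0.240, -0.003); ∞-norm = 3.133

3.133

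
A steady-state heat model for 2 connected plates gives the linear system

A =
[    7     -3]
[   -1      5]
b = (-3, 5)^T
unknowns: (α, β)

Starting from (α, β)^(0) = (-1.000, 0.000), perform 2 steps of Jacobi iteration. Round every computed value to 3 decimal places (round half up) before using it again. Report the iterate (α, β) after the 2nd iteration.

(-0.086, 0.914)

Iteration 1:
  α = (-3 - (-3)·0.000) / (7) = -0.429
  β = (5 - (-1)·-1.000) / (5) = 0.800
Iteration 2:
  α = (-3 - (-3)·0.800) / (7) = -0.086
  β = (5 - (-1)·-0.429) / (5) = 0.914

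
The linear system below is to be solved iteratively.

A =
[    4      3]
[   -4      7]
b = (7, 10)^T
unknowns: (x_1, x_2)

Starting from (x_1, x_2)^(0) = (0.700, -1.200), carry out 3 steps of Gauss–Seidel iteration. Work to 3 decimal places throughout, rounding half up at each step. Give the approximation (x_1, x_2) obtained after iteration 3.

(0.875, 1.929)

Iteration 1:
  x_1 = (7 - (3)·-1.200) / (4) = 2.650
  x_2 = (10 - (-4)·2.650) / (7) = 2.943
Iteration 2:
  x_1 = (7 - (3)·2.943) / (4) = -0.457
  x_2 = (10 - (-4)·-0.457) / (7) = 1.167
Iteration 3:
  x_1 = (7 - (3)·1.167) / (4) = 0.875
  x_2 = (10 - (-4)·0.875) / (7) = 1.929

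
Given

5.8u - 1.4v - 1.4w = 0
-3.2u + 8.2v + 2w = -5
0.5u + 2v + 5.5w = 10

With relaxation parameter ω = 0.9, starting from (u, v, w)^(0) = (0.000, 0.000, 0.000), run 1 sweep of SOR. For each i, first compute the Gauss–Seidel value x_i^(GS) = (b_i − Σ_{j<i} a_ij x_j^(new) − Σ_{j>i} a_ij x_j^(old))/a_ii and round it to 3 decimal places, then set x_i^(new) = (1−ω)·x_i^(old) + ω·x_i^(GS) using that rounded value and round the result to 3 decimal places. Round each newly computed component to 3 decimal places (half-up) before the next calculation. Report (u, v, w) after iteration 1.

(0.000, -0.549, 1.816)

Iteration 1:
  u: GS value = (0 - (-1.4)·0.000 - (-1.4)·0.000) / (5.8) = 0.000;  u ← (1−ω)·0.000 + ω·0.000 = 0.000
  v: GS value = (-5 - (-3.2)·0.000 - (2)·0.000) / (8.2) = -0.610;  v ← (1−ω)·0.000 + ω·-0.610 = -0.549
  w: GS value = (10 - (0.5)·0.000 - (2)·-0.549) / (5.5) = 2.018;  w ← (1−ω)·0.000 + ω·2.018 = 1.816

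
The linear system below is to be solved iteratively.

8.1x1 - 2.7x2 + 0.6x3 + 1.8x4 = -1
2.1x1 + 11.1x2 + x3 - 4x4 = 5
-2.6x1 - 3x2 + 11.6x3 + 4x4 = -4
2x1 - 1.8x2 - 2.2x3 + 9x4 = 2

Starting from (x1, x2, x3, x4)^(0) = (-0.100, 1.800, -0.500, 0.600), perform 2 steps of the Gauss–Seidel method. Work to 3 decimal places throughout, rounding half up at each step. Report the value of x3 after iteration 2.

-0.257

Iteration 1:
  x1 = (-1 - (-2.7)·1.800 - (0.6)·-0.500 - (1.8)·0.600) / (8.1) = 0.380
  x2 = (5 - (2.1)·0.380 - (1)·-0.500 - (-4)·0.600) / (11.1) = 0.640
  x3 = (-4 - (-2.6)·0.380 - (-3)·0.640 - (4)·0.600) / (11.6) = -0.301
  x4 = (2 - (2)·0.380 - (-1.8)·0.640 - (-2.2)·-0.301) / (9) = 0.192
Iteration 2:
  x1 = (-1 - (-2.7)·0.640 - (0.6)·-0.301 - (1.8)·0.192) / (8.1) = 0.070
  x2 = (5 - (2.1)·0.070 - (1)·-0.301 - (-4)·0.192) / (11.1) = 0.534
  x3 = (-4 - (-2.6)·0.070 - (-3)·0.534 - (4)·0.192) / (11.6) = -0.257
  x4 = (2 - (2)·0.070 - (-1.8)·0.534 - (-2.2)·-0.257) / (9) = 0.251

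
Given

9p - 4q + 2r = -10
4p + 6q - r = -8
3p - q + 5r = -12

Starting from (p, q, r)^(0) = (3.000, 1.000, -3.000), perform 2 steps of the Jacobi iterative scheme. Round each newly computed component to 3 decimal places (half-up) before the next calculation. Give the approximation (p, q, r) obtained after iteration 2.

(-1.926, -2.000, -3.167)

Iteration 1:
  p = (-10 - (-4)·1.000 - (2)·-3.000) / (9) = 0.000
  q = (-8 - (4)·3.000 - (-1)·-3.000) / (6) = -3.833
  r = (-12 - (3)·3.000 - (-1)·1.000) / (5) = -4.000
Iteration 2:
  p = (-10 - (-4)·-3.833 - (2)·-4.000) / (9) = -1.926
  q = (-8 - (4)·0.000 - (-1)·-4.000) / (6) = -2.000
  r = (-12 - (3)·0.000 - (-1)·-3.833) / (5) = -3.167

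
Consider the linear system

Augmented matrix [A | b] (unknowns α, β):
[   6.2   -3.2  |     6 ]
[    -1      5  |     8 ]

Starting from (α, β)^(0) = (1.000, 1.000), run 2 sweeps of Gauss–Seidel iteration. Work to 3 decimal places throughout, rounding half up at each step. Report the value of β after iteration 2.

1.989

Iteration 1:
  α = (6 - (-3.2)·1.000) / (6.2) = 1.484
  β = (8 - (-1)·1.484) / (5) = 1.897
Iteration 2:
  α = (6 - (-3.2)·1.897) / (6.2) = 1.947
  β = (8 - (-1)·1.947) / (5) = 1.989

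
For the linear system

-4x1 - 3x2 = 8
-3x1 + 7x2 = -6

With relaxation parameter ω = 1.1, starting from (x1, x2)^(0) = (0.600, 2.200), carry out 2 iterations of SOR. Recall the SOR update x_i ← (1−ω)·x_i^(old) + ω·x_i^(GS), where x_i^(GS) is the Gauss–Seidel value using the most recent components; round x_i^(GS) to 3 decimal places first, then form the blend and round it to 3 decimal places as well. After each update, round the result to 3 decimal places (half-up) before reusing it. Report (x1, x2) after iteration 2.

(0.752, -0.280)

Iteration 1:
  x1: GS value = (8 - (-3)·2.200) / (-4) = -3.650;  x1 ← (1−ω)·0.600 + ω·-3.650 = -4.075
  x2: GS value = (-6 - (-3)·-4.075) / (7) = -2.604;  x2 ← (1−ω)·2.200 + ω·-2.604 = -3.084
Iteration 2:
  x1: GS value = (8 - (-3)·-3.084) / (-4) = 0.313;  x1 ← (1−ω)·-4.075 + ω·0.313 = 0.752
  x2: GS value = (-6 - (-3)·0.752) / (7) = -0.535;  x2 ← (1−ω)·-3.084 + ω·-0.535 = -0.280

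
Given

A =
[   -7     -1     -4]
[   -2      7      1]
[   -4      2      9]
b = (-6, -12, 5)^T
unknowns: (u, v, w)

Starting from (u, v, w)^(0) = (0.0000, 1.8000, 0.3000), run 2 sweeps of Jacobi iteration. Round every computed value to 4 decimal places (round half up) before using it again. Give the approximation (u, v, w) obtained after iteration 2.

(1.0192, -1.6141, 1.1365)

Iteration 1:
  u = (-6 - (-1)·1.8000 - (-4)·0.3000) / (-7) = 0.4286
  v = (-12 - (-2)·0.0000 - (1)·0.3000) / (7) = -1.7571
  w = (5 - (-4)·0.0000 - (2)·1.8000) / (9) = 0.1556
Iteration 2:
  u = (-6 - (-1)·-1.7571 - (-4)·0.1556) / (-7) = 1.0192
  v = (-12 - (-2)·0.4286 - (1)·0.1556) / (7) = -1.6141
  w = (5 - (-4)·0.4286 - (2)·-1.7571) / (9) = 1.1365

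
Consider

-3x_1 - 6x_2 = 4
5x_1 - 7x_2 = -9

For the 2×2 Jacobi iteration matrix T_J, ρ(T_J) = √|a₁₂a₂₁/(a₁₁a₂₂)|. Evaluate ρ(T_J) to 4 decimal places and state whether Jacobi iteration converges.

1.1952

a₁₂a₂₁/(a₁₁a₂₂) = (-6)·(5) / ((-3)·(-7)) = -1.428571
ρ = √|-1.428571| = √1.428571 = 1.1952
ρ > 1, so Jacobi diverges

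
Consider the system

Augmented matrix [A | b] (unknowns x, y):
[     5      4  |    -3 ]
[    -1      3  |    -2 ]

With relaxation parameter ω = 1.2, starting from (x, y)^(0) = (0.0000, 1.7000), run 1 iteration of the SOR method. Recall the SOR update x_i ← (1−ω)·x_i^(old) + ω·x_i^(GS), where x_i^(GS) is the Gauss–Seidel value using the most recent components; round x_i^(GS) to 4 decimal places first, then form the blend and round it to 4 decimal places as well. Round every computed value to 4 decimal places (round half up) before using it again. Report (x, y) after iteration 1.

(-2.3520, -2.0808)

Iteration 1:
  x: GS value = (-3 - (4)·1.7000) / (5) = -1.9600;  x ← (1−ω)·0.0000 + ω·-1.9600 = -2.3520
  y: GS value = (-2 - (-1)·-2.3520) / (3) = -1.4507;  y ← (1−ω)·1.7000 + ω·-1.4507 = -2.0808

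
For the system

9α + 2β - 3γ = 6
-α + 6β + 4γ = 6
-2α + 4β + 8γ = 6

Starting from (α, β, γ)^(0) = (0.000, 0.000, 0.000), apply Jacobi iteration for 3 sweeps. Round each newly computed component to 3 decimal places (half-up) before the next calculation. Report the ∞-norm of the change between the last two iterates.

0.227

Iteration 1:
  α = (6 - (2)·0.000 - (-3)·0.000) / (9) = 0.667
  β = (6 - (-1)·0.000 - (4)·0.000) / (6) = 1.000
  γ = (6 - (-2)·0.000 - (4)·0.000) / (8) = 0.750
Iteration 2:
  α = (6 - (2)·1.000 - (-3)·0.750) / (9) = 0.694
  β = (6 - (-1)·0.667 - (4)·0.750) / (6) = 0.611
  γ = (6 - (-2)·0.667 - (4)·1.000) / (8) = 0.417
Iteration 3:
  α = (6 - (2)·0.611 - (-3)·0.417) / (9) = 0.670
  β = (6 - (-1)·0.694 - (4)·0.417) / (6) = 0.838
  γ = (6 - (-2)·0.694 - (4)·0.611) / (8) = 0.618
Change: (-0.024, 0.227, 0.201) → max |·| = 0.227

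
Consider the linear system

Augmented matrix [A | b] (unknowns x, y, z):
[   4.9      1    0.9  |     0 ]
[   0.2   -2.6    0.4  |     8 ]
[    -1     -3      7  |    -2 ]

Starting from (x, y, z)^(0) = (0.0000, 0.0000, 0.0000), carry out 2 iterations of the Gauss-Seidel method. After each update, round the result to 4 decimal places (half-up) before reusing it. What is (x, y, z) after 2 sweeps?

Iteration 1:
  x = (0 - (1)·0.0000 - (0.9)·0.0000) / (4.9) = 0.0000
  y = (8 - (0.2)·0.0000 - (0.4)·0.0000) / (-2.6) = -3.0769
  z = (-2 - (-1)·0.0000 - (-3)·-3.0769) / (7) = -1.6044
Iteration 2:
  x = (0 - (1)·-3.0769 - (0.9)·-1.6044) / (4.9) = 0.9226
  y = (8 - (0.2)·0.9226 - (0.4)·-1.6044) / (-2.6) = -3.2528
  z = (-2 - (-1)·0.9226 - (-3)·-3.2528) / (7) = -1.5480

(0.9226, -3.2528, -1.5480)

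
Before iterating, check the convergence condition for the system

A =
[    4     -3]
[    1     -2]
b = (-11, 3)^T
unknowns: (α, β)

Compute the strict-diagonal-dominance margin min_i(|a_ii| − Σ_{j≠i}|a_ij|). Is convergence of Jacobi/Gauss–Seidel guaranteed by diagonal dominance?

row 1: |4| − (3) = 1
row 2: |-2| − (1) = 1
minimum over rows = 1 → strictly diagonally dominant (convergence guaranteed)

1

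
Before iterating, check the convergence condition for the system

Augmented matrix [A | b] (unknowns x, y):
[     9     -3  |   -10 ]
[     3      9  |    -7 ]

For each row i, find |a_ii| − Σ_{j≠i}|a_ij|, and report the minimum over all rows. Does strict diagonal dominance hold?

6

row 1: |9| − (3) = 6
row 2: |9| − (3) = 6
minimum over rows = 6 → strictly diagonally dominant (convergence guaranteed)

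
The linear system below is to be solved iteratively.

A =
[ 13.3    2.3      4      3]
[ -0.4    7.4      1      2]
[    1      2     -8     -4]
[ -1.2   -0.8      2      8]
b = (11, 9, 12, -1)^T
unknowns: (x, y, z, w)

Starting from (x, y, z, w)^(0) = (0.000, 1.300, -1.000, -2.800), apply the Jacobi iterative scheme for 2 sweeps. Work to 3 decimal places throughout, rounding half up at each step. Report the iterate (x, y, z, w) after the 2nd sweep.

(0.337, 1.200, -0.909, 0.260)

Iteration 1:
  x = (11 - (2.3)·1.300 - (4)·-1.000 - (3)·-2.800) / (13.3) = 1.535
  y = (9 - (-0.4)·0.000 - (1)·-1.000 - (2)·-2.800) / (7.4) = 2.108
  z = (12 - (1)·0.000 - (2)·1.300 - (-4)·-2.800) / (-8) = 0.225
  w = (-1 - (-1.2)·0.000 - (-0.8)·1.300 - (2)·-1.000) / (8) = 0.255
Iteration 2:
  x = (11 - (2.3)·2.108 - (4)·0.225 - (3)·0.255) / (13.3) = 0.337
  y = (9 - (-0.4)·1.535 - (1)·0.225 - (2)·0.255) / (7.4) = 1.200
  z = (12 - (1)·1.535 - (2)·2.108 - (-4)·0.255) / (-8) = -0.909
  w = (-1 - (-1.2)·1.535 - (-0.8)·2.108 - (2)·0.225) / (8) = 0.260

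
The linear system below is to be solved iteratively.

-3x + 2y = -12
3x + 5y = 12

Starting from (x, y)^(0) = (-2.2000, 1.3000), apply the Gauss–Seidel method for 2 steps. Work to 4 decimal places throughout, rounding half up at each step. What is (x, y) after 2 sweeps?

Iteration 1:
  x = (-12 - (2)·1.3000) / (-3) = 4.8667
  y = (12 - (3)·4.8667) / (5) = -0.5200
Iteration 2:
  x = (-12 - (2)·-0.5200) / (-3) = 3.6533
  y = (12 - (3)·3.6533) / (5) = 0.2080

(3.6533, 0.2080)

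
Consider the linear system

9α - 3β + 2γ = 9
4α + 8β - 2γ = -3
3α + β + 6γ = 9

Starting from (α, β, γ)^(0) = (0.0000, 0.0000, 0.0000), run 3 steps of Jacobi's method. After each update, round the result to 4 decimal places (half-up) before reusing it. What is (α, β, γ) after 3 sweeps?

(0.5972, -0.3802, 1.3125)

Iteration 1:
  α = (9 - (-3)·0.0000 - (2)·0.0000) / (9) = 1.0000
  β = (-3 - (4)·0.0000 - (-2)·0.0000) / (8) = -0.3750
  γ = (9 - (3)·0.0000 - (1)·0.0000) / (6) = 1.5000
Iteration 2:
  α = (9 - (-3)·-0.3750 - (2)·1.5000) / (9) = 0.5417
  β = (-3 - (4)·1.0000 - (-2)·1.5000) / (8) = -0.5000
  γ = (9 - (3)·1.0000 - (1)·-0.3750) / (6) = 1.0625
Iteration 3:
  α = (9 - (-3)·-0.5000 - (2)·1.0625) / (9) = 0.5972
  β = (-3 - (4)·0.5417 - (-2)·1.0625) / (8) = -0.3802
  γ = (9 - (3)·0.5417 - (1)·-0.5000) / (6) = 1.3125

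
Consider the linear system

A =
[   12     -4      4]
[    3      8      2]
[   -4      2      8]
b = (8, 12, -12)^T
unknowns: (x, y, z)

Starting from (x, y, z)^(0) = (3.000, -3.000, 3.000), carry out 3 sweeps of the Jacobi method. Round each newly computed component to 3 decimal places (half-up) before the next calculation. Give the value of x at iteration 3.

Iteration 1:
  x = (8 - (-4)·-3.000 - (4)·3.000) / (12) = -1.333
  y = (12 - (3)·3.000 - (2)·3.000) / (8) = -0.375
  z = (-12 - (-4)·3.000 - (2)·-3.000) / (8) = 0.750
Iteration 2:
  x = (8 - (-4)·-0.375 - (4)·0.750) / (12) = 0.292
  y = (12 - (3)·-1.333 - (2)·0.750) / (8) = 1.812
  z = (-12 - (-4)·-1.333 - (2)·-0.375) / (8) = -2.073
Iteration 3:
  x = (8 - (-4)·1.812 - (4)·-2.073) / (12) = 1.962
  y = (12 - (3)·0.292 - (2)·-2.073) / (8) = 1.909
  z = (-12 - (-4)·0.292 - (2)·1.812) / (8) = -1.807

1.962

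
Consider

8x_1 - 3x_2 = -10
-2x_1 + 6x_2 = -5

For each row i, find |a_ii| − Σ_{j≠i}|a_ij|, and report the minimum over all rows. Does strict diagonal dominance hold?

row 1: |8| − (3) = 5
row 2: |6| − (2) = 4
minimum over rows = 4 → strictly diagonally dominant (convergence guaranteed)

4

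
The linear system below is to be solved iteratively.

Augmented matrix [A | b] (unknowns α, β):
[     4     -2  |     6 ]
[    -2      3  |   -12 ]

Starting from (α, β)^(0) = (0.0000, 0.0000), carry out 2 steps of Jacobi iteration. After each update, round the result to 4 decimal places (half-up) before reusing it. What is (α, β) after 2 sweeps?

Iteration 1:
  α = (6 - (-2)·0.0000) / (4) = 1.5000
  β = (-12 - (-2)·0.0000) / (3) = -4.0000
Iteration 2:
  α = (6 - (-2)·-4.0000) / (4) = -0.5000
  β = (-12 - (-2)·1.5000) / (3) = -3.0000

(-0.5000, -3.0000)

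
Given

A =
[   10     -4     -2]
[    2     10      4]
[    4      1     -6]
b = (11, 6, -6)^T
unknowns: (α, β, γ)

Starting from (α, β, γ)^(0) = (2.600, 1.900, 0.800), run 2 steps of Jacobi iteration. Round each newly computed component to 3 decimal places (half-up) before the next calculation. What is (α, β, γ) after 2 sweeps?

(1.614, -1.024, 2.307)

Iteration 1:
  α = (11 - (-4)·1.900 - (-2)·0.800) / (10) = 2.020
  β = (6 - (2)·2.600 - (4)·0.800) / (10) = -0.240
  γ = (-6 - (4)·2.600 - (1)·1.900) / (-6) = 3.050
Iteration 2:
  α = (11 - (-4)·-0.240 - (-2)·3.050) / (10) = 1.614
  β = (6 - (2)·2.020 - (4)·3.050) / (10) = -1.024
  γ = (-6 - (4)·2.020 - (1)·-0.240) / (-6) = 2.307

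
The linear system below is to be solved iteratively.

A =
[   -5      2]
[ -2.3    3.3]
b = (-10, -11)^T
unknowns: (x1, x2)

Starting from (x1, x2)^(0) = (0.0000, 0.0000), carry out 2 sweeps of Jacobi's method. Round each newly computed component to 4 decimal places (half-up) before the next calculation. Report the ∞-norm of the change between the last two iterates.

Iteration 1:
  x1 = (-10 - (2)·0.0000) / (-5) = 2.0000
  x2 = (-11 - (-2.3)·0.0000) / (3.3) = -3.3333
Iteration 2:
  x1 = (-10 - (2)·-3.3333) / (-5) = 0.6667
  x2 = (-11 - (-2.3)·2.0000) / (3.3) = -1.9394
Change: (-1.3333, 1.3939) → max |·| = 1.3939

1.3939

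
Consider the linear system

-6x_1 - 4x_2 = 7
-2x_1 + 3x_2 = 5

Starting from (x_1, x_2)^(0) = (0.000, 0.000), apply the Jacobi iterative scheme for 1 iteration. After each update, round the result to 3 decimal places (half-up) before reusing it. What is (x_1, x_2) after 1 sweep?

Iteration 1:
  x_1 = (7 - (-4)·0.000) / (-6) = -1.167
  x_2 = (5 - (-2)·0.000) / (3) = 1.667

(-1.167, 1.667)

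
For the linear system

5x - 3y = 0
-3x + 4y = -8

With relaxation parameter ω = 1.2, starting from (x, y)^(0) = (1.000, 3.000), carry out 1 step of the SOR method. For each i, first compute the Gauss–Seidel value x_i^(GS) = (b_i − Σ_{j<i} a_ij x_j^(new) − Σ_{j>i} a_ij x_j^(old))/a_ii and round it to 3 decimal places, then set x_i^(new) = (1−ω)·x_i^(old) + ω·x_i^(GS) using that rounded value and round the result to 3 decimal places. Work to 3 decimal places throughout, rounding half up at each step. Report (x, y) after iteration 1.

(1.960, -1.236)

Iteration 1:
  x: GS value = (0 - (-3)·3.000) / (5) = 1.800;  x ← (1−ω)·1.000 + ω·1.800 = 1.960
  y: GS value = (-8 - (-3)·1.960) / (4) = -0.530;  y ← (1−ω)·3.000 + ω·-0.530 = -1.236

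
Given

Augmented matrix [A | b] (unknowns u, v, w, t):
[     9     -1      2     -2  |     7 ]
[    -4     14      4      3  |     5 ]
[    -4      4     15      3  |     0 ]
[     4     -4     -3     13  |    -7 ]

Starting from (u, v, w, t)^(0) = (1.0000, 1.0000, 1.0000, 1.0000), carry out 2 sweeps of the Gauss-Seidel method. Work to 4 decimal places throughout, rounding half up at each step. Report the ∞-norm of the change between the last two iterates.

Iteration 1:
  u = (7 - (-1)·1.0000 - (2)·1.0000 - (-2)·1.0000) / (9) = 0.8889
  v = (5 - (-4)·0.8889 - (4)·1.0000 - (3)·1.0000) / (14) = 0.1111
  w = (0 - (-4)·0.8889 - (4)·0.1111 - (3)·1.0000) / (15) = 0.0074
  t = (-7 - (4)·0.8889 - (-4)·0.1111 - (-3)·0.0074) / (13) = -0.7761
Iteration 2:
  u = (7 - (-1)·0.1111 - (2)·0.0074 - (-2)·-0.7761) / (9) = 0.6160
  v = (5 - (-4)·0.6160 - (4)·0.0074 - (3)·-0.7761) / (14) = 0.6973
  w = (0 - (-4)·0.6160 - (4)·0.6973 - (3)·-0.7761) / (15) = 0.1335
  t = (-7 - (4)·0.6160 - (-4)·0.6973 - (-3)·0.1335) / (13) = -0.4826
Change: (-0.2729, 0.5862, 0.1261, 0.2935) → max |·| = 0.5862

0.5862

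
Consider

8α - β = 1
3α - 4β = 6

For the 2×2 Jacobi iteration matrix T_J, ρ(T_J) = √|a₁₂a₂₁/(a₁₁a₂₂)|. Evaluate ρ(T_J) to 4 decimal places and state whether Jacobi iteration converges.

a₁₂a₂₁/(a₁₁a₂₂) = (-1)·(3) / ((8)·(-4)) = 0.093750
ρ = √|0.093750| = √0.093750 = 0.3062
ρ < 1, so Jacobi converges

0.3062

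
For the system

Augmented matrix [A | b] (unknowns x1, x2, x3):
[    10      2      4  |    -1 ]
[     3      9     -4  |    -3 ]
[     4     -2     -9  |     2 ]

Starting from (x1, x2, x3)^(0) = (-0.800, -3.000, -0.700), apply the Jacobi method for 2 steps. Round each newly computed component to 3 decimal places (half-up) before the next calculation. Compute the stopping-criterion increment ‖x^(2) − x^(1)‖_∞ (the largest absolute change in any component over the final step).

Iteration 1:
  x1 = (-1 - (2)·-3.000 - (4)·-0.700) / (10) = 0.780
  x2 = (-3 - (3)·-0.800 - (-4)·-0.700) / (9) = -0.378
  x3 = (2 - (4)·-0.800 - (-2)·-3.000) / (-9) = 0.089
Iteration 2:
  x1 = (-1 - (2)·-0.378 - (4)·0.089) / (10) = -0.060
  x2 = (-3 - (3)·0.780 - (-4)·0.089) / (9) = -0.554
  x3 = (2 - (4)·0.780 - (-2)·-0.378) / (-9) = 0.208
Change: (-0.840, -0.176, 0.119) → max |·| = 0.840

0.840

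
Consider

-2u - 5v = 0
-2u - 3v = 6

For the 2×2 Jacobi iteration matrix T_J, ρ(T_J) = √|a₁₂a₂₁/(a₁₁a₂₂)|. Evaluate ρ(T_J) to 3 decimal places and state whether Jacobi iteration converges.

a₁₂a₂₁/(a₁₁a₂₂) = (-5)·(-2) / ((-2)·(-3)) = 1.666667
ρ = √|1.666667| = √1.666667 = 1.291
ρ > 1, so Jacobi diverges

1.291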